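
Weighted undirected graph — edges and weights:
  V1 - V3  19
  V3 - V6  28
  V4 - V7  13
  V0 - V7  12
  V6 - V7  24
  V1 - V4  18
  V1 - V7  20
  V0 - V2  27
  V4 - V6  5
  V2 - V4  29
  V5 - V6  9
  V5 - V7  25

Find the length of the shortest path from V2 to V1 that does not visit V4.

59

Paths from V2 to V1 avoiding V4:
V2→V0→V7→V5→V6→V3→V1: 27 + 12 + 25 + 9 + 28 + 19 = 120
V2→V0→V7→V6→V3→V1: 27 + 12 + 24 + 28 + 19 = 110
V2→V0→V7→V1: 27 + 12 + 20 = 59
Best route has total 59.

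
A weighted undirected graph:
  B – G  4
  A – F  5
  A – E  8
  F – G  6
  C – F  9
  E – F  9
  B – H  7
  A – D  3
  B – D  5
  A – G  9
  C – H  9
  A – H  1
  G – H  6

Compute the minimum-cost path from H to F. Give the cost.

Comparing a few candidate routes:
H→G→F: 6 + 6 = 12
H→A→G→F: 1 + 9 + 6 = 16
H→A→F: 1 + 5 = 6
The minimum is 6.

6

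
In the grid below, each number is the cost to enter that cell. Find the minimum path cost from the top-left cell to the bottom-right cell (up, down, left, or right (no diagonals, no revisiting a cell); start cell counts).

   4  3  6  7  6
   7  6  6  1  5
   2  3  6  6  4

Best path: [0,0] → [0,1] → [0,2] → [1,2] → [1,3] → [1,4] → [2,4]
Cost: 4 + 3 + 6 + 6 + 1 + 5 + 4 = 29

29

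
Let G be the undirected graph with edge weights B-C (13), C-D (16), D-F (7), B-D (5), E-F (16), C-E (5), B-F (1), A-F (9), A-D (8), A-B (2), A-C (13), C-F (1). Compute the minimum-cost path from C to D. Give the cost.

7

Checking several routes:
C -> F -> D: 1 + 7 = 8
C -> D: 16
C -> F -> B -> D: 1 + 1 + 5 = 7
C -> F -> A -> B -> D: 1 + 9 + 2 + 5 = 17
C -> F -> B -> A -> D: 1 + 1 + 2 + 8 = 12
The minimum is 7.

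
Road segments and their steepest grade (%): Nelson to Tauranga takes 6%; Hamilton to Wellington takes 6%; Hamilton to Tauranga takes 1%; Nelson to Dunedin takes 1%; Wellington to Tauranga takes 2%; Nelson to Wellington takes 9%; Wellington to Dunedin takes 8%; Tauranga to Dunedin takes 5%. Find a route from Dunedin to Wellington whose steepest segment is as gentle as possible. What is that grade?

5

Comparing a few candidate routes:
Dunedin-Nelson-Tauranga-Wellington: max(1, 6, 2) = 6
Dunedin-Wellington: max(8) = 8
Dunedin-Tauranga-Wellington: max(5, 2) = 5
Dunedin-Nelson-Tauranga-Hamilton-Wellington: max(1, 6, 1, 6) = 6
Dunedin-Tauranga-Hamilton-Wellington: max(5, 1, 6) = 6
Smallest bottleneck: 5%.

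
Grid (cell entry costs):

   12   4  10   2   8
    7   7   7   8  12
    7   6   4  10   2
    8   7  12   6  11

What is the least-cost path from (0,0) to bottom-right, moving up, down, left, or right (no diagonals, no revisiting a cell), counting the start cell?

One optimal route is [0,0] [0,1] [1,1] [2,1] [2,2] [2,3] [2,4] [3,4].
Its cost is 12 + 4 + 7 + 6 + 4 + 10 + 2 + 11 = 56.

56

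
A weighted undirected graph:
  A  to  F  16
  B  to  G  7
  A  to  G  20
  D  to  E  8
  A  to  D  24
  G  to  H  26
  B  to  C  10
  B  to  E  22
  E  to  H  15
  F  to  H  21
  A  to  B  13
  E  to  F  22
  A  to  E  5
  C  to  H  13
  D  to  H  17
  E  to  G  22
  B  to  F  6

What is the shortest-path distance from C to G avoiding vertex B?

Some routes from C to G avoiding B:
C→H→F→A→G: 13 + 21 + 16 + 20 = 70
C→H→D→E→G: 13 + 17 + 8 + 22 = 60
C→H→G: 13 + 26 = 39
C→H→E→G: 13 + 15 + 22 = 50
C→H→D→E→A→G: 13 + 17 + 8 + 5 + 20 = 63
C→H→E→A→G: 13 + 15 + 5 + 20 = 53
The minimum is 39.

39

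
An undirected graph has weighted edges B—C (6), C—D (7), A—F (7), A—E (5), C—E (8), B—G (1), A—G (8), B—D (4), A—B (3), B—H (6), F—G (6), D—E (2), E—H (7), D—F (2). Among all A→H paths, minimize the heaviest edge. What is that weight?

Checking several routes:
A→B→H: max(3, 6) = 6
A→F→D→E→H: max(7, 2, 2, 7) = 7
A→E→D→B→H: max(5, 2, 4, 6) = 6
A→E→D→F→G→B→H: max(5, 2, 2, 6, 1, 6) = 6
A→F→D→B→H: max(7, 2, 4, 6) = 7
The minimum achievable maximum is 6.

6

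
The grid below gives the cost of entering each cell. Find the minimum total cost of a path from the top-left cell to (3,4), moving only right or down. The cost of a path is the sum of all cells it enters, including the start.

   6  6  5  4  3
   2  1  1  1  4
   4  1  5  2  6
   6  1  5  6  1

One optimal route is [0,0] [1,0] [1,1] [1,2] [1,3] [2,3] [2,4] [3,4].
Its cost is 6 + 2 + 1 + 1 + 1 + 2 + 6 + 1 = 20.

20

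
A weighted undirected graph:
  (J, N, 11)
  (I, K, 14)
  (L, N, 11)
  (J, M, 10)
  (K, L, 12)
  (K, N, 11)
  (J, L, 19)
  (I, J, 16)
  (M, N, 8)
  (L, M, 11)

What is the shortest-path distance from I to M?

26

Some routes from I to M:
I→K→N→M: 14 + 11 + 8 = 33
I→J→N→M: 16 + 11 + 8 = 35
I→J→M: 16 + 10 = 26
I→K→L→M: 14 + 12 + 11 = 37
I→J→L→M: 16 + 19 + 11 = 46
I→K→L→N→M: 14 + 12 + 11 + 8 = 45
Shortest: 26.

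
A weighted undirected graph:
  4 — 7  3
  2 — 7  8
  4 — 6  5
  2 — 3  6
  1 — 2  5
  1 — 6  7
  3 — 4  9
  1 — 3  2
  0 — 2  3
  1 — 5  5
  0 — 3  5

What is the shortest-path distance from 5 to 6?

A few of the 5→6 routes:
5 -> 1 -> 3 -> 2 -> 7 -> 4 -> 6: 5 + 2 + 6 + 8 + 3 + 5 = 29
5 -> 1 -> 2 -> 7 -> 4 -> 6: 5 + 5 + 8 + 3 + 5 = 26
5 -> 1 -> 3 -> 4 -> 6: 5 + 2 + 9 + 5 = 21
5 -> 1 -> 2 -> 3 -> 4 -> 6: 5 + 5 + 6 + 9 + 5 = 30
5 -> 1 -> 6: 5 + 7 = 12
Best route has total 12.

12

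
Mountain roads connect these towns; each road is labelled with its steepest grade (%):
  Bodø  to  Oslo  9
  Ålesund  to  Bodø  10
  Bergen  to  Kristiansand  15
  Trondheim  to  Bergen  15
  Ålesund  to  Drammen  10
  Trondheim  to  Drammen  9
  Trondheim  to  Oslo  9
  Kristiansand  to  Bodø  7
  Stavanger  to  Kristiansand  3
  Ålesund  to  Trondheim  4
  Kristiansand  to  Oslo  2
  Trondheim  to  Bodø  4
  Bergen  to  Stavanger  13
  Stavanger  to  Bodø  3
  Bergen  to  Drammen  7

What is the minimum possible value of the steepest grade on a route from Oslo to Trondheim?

4

Checking several routes:
Oslo → Kristiansand → Bodø → Trondheim: max(2, 7, 4) = 7
Oslo → Kristiansand → Stavanger → Bodø → Trondheim: max(2, 3, 3, 4) = 4
Oslo → Trondheim: max(9) = 9
Oslo → Bodø → Trondheim: max(9, 4) = 9
Oslo → Kristiansand → Bodø → Ålesund → Drammen → Trondheim: max(2, 7, 10, 10, 9) = 10
Smallest bottleneck: 4%.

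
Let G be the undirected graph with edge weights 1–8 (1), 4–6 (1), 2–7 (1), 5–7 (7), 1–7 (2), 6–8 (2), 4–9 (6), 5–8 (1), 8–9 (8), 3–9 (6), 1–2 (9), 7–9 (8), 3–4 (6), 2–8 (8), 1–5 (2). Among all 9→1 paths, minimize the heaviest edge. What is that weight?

Comparing a few candidate routes:
9 → 4 → 6 → 8 → 1: max(6, 1, 2, 1) = 6
9 → 3 → 4 → 6 → 8 → 5 → 1: max(6, 6, 1, 2, 1, 2) = 6
9 → 4 → 6 → 8 → 5 → 1: max(6, 1, 2, 1, 2) = 6
Smallest bottleneck: 6.

6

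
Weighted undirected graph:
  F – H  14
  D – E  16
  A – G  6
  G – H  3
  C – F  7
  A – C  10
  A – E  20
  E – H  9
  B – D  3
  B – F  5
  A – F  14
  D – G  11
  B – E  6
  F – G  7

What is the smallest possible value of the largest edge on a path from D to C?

Checking several routes:
D - B - F - C: max(3, 5, 7) = 7
D - B - E - H - G - F - C: max(3, 6, 9, 3, 7, 7) = 9
D - B - E - H - G - A - C: max(3, 6, 9, 3, 6, 10) = 10
D - B - F - G - A - C: max(3, 5, 7, 6, 10) = 10
Best route has worst link 7.

7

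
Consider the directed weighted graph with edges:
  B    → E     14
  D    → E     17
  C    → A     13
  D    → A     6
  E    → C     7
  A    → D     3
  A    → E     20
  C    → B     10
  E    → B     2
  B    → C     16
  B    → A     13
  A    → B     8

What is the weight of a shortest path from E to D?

Candidate routes:
E -> B -> A -> D: 2 + 13 + 3 = 18
E -> C -> A -> D: 7 + 13 + 3 = 23
E -> B -> C -> A -> D: 2 + 16 + 13 + 3 = 34
E -> C -> B -> A -> D: 7 + 10 + 13 + 3 = 33
Best route has total 18.

18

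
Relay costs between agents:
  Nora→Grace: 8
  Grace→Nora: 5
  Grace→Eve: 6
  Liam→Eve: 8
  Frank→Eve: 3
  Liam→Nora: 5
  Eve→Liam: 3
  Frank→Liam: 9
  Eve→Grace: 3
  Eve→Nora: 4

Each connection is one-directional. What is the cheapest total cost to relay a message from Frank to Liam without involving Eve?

Paths from Frank to Liam avoiding Eve:
Frank-Liam: 9
Shortest: 9.

9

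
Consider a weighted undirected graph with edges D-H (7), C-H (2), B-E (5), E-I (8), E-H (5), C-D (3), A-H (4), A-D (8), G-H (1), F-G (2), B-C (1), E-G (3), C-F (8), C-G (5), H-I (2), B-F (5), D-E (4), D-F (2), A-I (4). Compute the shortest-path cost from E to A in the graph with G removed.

9

Checking several routes:
E -> H -> A: 5 + 4 = 9
E -> I -> A: 8 + 4 = 12
E -> D -> C -> H -> A: 4 + 3 + 2 + 4 = 13
E -> H -> I -> A: 5 + 2 + 4 = 11
E -> B -> C -> H -> A: 5 + 1 + 2 + 4 = 12
E -> D -> A: 4 + 8 = 12
Best route has total 9.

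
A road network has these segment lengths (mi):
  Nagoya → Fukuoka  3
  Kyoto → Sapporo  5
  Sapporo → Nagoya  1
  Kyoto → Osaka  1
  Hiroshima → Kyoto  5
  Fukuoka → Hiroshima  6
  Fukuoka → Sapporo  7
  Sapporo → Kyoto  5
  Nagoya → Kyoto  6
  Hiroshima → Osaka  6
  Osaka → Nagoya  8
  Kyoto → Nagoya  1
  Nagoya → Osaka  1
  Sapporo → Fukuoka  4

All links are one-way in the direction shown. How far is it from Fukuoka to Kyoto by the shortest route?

Candidate routes:
Fukuoka → Sapporo → Nagoya → Kyoto: 7 + 1 + 6 = 14
Fukuoka → Hiroshima → Osaka → Nagoya → Kyoto: 6 + 6 + 8 + 6 = 26
Fukuoka → Hiroshima → Kyoto: 6 + 5 = 11
Fukuoka → Sapporo → Kyoto: 7 + 5 = 12
Best route has total 11 mi.

11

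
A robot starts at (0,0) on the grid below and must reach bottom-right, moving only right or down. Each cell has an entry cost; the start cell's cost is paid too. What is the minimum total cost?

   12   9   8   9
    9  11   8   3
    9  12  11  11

51

Path r0c0 → r0c1 → r0c2 → r1c2 → r1c3 → r2c3: 12 + 9 + 8 + 8 + 3 + 11 = 51.
For comparison, the top-then-right route costs 52.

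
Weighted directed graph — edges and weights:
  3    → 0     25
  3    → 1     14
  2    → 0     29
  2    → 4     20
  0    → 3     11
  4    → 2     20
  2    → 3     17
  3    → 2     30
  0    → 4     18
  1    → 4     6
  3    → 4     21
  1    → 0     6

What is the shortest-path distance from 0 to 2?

38

Candidate routes:
0 -> 3 -> 4 -> 2: 11 + 21 + 20 = 52
0 -> 4 -> 2: 18 + 20 = 38
0 -> 3 -> 1 -> 4 -> 2: 11 + 14 + 6 + 20 = 51
0 -> 3 -> 2: 11 + 30 = 41
Best route has total 38.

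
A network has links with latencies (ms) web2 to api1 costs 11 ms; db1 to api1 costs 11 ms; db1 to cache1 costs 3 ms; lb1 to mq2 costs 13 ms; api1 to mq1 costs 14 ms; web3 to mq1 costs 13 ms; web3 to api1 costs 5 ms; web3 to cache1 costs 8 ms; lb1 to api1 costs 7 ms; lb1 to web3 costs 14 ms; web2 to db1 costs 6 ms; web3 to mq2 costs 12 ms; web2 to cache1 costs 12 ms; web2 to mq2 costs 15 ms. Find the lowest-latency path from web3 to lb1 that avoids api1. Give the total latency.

14

Candidate routes:
web3 -> lb1: 14
web3 -> mq2 -> lb1: 12 + 13 = 25
web3 -> cache1 -> db1 -> web2 -> mq2 -> lb1: 8 + 3 + 6 + 15 + 13 = 45
web3 -> cache1 -> web2 -> mq2 -> lb1: 8 + 12 + 15 + 13 = 48
Best route has total 14 ms.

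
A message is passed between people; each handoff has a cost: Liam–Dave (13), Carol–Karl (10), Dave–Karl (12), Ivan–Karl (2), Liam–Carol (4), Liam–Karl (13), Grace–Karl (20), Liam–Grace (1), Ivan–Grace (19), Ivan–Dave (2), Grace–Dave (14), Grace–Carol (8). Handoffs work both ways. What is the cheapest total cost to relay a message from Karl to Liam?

13

Comparing a few candidate routes:
Karl - Liam: 13
Karl - Carol - Grace - Liam: 10 + 8 + 1 = 19
Karl - Carol - Liam: 10 + 4 = 14
Karl - Ivan - Dave - Liam: 2 + 2 + 13 = 17
The minimum is 13.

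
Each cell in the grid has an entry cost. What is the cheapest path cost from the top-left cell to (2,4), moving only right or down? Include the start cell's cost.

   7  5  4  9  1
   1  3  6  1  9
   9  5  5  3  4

One optimal route is (0,0) (1,0) (1,1) (1,2) (1,3) (2,3) (2,4).
Its cost is 7 + 1 + 3 + 6 + 1 + 3 + 4 = 25.

25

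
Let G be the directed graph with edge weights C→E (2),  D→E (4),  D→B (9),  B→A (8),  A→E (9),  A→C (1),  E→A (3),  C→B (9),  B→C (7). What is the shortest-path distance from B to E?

9

Candidate routes:
B-A-E: 8 + 9 = 17
B-C-E: 7 + 2 = 9
B-A-C-E: 8 + 1 + 2 = 11
Shortest: 9.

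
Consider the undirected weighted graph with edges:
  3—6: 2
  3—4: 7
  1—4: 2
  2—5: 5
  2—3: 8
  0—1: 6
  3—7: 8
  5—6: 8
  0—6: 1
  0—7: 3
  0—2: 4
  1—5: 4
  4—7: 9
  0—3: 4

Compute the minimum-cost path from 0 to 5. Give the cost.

A few of the 0→5 routes:
0-3-6-5: 4 + 2 + 8 = 14
0-6-5: 1 + 8 = 9
0-2-5: 4 + 5 = 9
0-1-5: 6 + 4 = 10
The minimum is 9.

9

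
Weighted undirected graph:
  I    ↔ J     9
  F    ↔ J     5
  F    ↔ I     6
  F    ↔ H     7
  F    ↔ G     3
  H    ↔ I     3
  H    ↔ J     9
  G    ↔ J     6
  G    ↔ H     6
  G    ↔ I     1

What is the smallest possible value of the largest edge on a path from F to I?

A few of the F→I routes:
F → G → I: max(3, 1) = 3
F → J → G → I: max(5, 6, 1) = 6
F → I: max(6) = 6
F → H → I: max(7, 3) = 7
F → G → H → I: max(3, 6, 3) = 6
F → J → G → H → I: max(5, 6, 6, 3) = 6
Best route has worst link 3.

3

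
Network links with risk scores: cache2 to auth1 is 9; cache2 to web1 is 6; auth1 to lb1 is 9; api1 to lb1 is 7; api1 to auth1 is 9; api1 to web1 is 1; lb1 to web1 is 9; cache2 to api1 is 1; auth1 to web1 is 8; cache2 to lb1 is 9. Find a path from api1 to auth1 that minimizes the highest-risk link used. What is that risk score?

8

Some routes from api1 to auth1:
api1-web1-lb1-cache2-auth1: max(1, 9, 9, 9) = 9
api1-cache2-web1-auth1: max(1, 6, 8) = 8
api1-web1-lb1-auth1: max(1, 9, 9) = 9
api1-web1-auth1: max(1, 8) = 8
api1-web1-cache2-auth1: max(1, 6, 9) = 9
The minimum achievable maximum is 8.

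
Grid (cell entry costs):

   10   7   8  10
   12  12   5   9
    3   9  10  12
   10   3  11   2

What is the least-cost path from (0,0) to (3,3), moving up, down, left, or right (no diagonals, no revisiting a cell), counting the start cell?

50

Best path: r0c0 → r1c0 → r2c0 → r2c1 → r3c1 → r3c2 → r3c3
Cost: 10 + 12 + 3 + 9 + 3 + 11 + 2 = 50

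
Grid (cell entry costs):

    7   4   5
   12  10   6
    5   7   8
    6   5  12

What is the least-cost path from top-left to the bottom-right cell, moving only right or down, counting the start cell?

42

Cheapest: [0,0]→[0,1]→[0,2]→[1,2]→[2,2]→[3,2]
  7 + 4 + 5 + 6 + 8 + 12 = 42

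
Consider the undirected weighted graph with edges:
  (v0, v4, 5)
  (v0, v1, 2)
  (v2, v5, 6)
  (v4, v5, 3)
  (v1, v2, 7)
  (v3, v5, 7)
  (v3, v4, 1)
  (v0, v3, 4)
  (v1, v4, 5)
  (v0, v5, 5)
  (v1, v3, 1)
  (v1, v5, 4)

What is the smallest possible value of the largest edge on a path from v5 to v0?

3

Comparing a few candidate routes:
v5-v1-v3-v0: max(4, 1, 4) = 4
v5-v1-v4-v3-v0: max(4, 5, 1, 4) = 5
v5-v1-v0: max(4, 2) = 4
v5-v4-v3-v1-v0: max(3, 1, 1, 2) = 3
v5-v1-v3-v4-v0: max(4, 1, 1, 5) = 5
v5-v4-v3-v0: max(3, 1, 4) = 4
The minimum achievable maximum is 3.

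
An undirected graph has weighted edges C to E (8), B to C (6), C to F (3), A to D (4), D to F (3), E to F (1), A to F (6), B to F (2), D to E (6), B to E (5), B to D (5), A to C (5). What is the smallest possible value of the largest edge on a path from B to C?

3

A few of the B→C routes:
B - D - A - C: max(5, 4, 5) = 5
B - D - F - C: max(5, 3, 3) = 5
B - F - C: max(2, 3) = 3
B - E - F - C: max(5, 1, 3) = 5
B - F - D - A - C: max(2, 3, 4, 5) = 5
B - E - F - D - A - C: max(5, 1, 3, 4, 5) = 5
Best route has worst link 3.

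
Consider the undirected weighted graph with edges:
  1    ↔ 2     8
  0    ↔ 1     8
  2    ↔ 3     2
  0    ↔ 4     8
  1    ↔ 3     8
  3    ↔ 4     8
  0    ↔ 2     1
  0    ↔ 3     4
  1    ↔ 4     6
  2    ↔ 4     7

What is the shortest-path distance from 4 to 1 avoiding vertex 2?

6

Paths from 4 to 1 avoiding 2:
4-3-1: 8 + 8 = 16
4-3-0-1: 8 + 4 + 8 = 20
4-0-3-1: 8 + 4 + 8 = 20
4-1: 6
4-0-1: 8 + 8 = 16
Best route has total 6.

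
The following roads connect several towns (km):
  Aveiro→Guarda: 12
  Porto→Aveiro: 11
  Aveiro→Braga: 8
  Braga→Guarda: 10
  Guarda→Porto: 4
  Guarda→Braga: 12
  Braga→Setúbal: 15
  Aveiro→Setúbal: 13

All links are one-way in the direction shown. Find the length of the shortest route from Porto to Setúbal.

Paths from Porto to Setúbal:
Porto→Aveiro→Setúbal: 11 + 13 = 24
Porto→Aveiro→Braga→Setúbal: 11 + 8 + 15 = 34
Porto→Aveiro→Guarda→Braga→Setúbal: 11 + 12 + 12 + 15 = 50
Shortest: 24 km.

24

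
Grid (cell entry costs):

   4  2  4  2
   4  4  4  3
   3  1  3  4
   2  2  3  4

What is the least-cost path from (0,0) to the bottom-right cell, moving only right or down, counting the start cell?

Path [0,0] -> [0,1] -> [1,1] -> [2,1] -> [3,1] -> [3,2] -> [3,3]: 4 + 2 + 4 + 1 + 2 + 3 + 4 = 20.

20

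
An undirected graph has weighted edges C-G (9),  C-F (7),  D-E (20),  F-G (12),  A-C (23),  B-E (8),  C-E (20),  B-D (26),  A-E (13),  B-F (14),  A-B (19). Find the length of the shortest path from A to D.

Some routes from A to D:
A - C - F - B - D: 23 + 7 + 14 + 26 = 70
A - E - D: 13 + 20 = 33
A - B - D: 19 + 26 = 45
A - B - E - D: 19 + 8 + 20 = 47
A - E - B - D: 13 + 8 + 26 = 47
A - C - E - D: 23 + 20 + 20 = 63
Best route has total 33.

33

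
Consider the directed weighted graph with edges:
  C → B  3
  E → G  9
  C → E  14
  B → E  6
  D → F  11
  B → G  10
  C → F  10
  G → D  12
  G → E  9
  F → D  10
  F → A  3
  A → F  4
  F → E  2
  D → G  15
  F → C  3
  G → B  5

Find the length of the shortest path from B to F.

33

Paths from B to F:
B-G-D-F: 10 + 12 + 11 = 33
B-E-G-D-F: 6 + 9 + 12 + 11 = 38
Shortest: 33.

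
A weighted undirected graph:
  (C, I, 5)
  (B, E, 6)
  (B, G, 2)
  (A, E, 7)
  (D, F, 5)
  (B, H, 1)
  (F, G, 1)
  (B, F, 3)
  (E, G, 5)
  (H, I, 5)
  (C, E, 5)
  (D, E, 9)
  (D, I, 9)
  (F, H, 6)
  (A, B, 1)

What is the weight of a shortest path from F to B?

Some routes from F to B:
F - H - B: 6 + 1 = 7
F - B: 3
F - G - B: 1 + 2 = 3
Shortest: 3.

3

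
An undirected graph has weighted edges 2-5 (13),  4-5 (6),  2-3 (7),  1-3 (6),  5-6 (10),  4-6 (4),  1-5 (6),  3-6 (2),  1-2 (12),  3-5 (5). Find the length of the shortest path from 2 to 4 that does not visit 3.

Routes from 2 to 4 avoiding 3:
2-1-5-6-4: 12 + 6 + 10 + 4 = 32
2-5-6-4: 13 + 10 + 4 = 27
2-5-4: 13 + 6 = 19
2-1-5-4: 12 + 6 + 6 = 24
The minimum is 19.

19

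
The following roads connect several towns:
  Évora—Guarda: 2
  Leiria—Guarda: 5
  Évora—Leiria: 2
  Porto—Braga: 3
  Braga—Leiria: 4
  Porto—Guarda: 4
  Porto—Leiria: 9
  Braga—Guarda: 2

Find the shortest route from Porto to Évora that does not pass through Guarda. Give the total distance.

Candidate routes:
Porto → Braga → Leiria → Évora: 3 + 4 + 2 = 9
Porto → Leiria → Évora: 9 + 2 = 11
Best route has total 9.

9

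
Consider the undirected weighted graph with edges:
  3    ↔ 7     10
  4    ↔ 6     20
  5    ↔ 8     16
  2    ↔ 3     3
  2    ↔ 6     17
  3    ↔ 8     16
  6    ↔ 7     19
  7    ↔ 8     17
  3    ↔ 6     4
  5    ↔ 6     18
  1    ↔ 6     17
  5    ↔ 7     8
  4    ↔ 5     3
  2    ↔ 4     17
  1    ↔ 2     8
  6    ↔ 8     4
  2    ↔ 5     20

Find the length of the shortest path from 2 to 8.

A few of the 2→8 routes:
2→6→8: 17 + 4 = 21
2→3→6→8: 3 + 4 + 4 = 11
2→3→8: 3 + 16 = 19
The minimum is 11.

11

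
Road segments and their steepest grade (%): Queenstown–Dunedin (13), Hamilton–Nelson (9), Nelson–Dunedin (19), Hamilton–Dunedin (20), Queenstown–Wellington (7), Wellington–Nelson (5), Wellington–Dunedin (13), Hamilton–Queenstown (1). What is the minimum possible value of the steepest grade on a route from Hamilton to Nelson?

7

A few of the Hamilton→Nelson routes:
Hamilton -> Queenstown -> Wellington -> Nelson: max(1, 7, 5) = 7
Hamilton -> Queenstown -> Dunedin -> Nelson: max(1, 13, 19) = 19
Hamilton -> Queenstown -> Wellington -> Dunedin -> Nelson: max(1, 7, 13, 19) = 19
Hamilton -> Nelson: max(9) = 9
Hamilton -> Queenstown -> Dunedin -> Wellington -> Nelson: max(1, 13, 13, 5) = 13
Smallest bottleneck: 7%.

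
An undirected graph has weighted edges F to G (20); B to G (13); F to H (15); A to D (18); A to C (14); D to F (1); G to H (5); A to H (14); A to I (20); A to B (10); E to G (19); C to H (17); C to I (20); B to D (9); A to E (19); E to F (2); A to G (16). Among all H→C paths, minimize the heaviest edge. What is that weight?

Comparing a few candidate routes:
H→F→D→B→A→C: max(15, 1, 9, 10, 14) = 15
H→G→A→C: max(5, 16, 14) = 16
H→G→B→A→C: max(5, 13, 10, 14) = 14
H→A→C: max(14, 14) = 14
Smallest bottleneck: 14.

14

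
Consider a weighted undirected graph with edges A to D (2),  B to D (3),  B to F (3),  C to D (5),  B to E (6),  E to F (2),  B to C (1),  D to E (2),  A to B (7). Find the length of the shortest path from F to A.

A few of the F→A routes:
F-B-D-A: 3 + 3 + 2 = 8
F-E-D-A: 2 + 2 + 2 = 6
F-B-A: 3 + 7 = 10
The minimum is 6.

6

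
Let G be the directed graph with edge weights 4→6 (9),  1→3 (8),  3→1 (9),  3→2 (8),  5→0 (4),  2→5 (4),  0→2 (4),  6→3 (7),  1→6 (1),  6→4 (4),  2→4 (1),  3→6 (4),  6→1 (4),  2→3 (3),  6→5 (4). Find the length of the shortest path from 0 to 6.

11

Routes from 0 to 6:
0-2-3-6: 4 + 3 + 4 = 11
0-2-3-1-6: 4 + 3 + 9 + 1 = 17
0-2-4-6: 4 + 1 + 9 = 14
The minimum is 11.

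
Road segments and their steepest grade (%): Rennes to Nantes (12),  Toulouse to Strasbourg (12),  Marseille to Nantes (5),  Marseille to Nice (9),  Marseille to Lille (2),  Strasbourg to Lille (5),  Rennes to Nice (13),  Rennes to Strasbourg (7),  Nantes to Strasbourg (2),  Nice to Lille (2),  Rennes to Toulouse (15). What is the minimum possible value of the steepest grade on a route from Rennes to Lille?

7

Checking several routes:
Rennes-Strasbourg-Nantes-Marseille-Nice-Lille: max(7, 2, 5, 9, 2) = 9
Rennes-Strasbourg-Nantes-Marseille-Lille: max(7, 2, 5, 2) = 7
Rennes-Strasbourg-Lille: max(7, 5) = 7
Rennes-Nantes-Marseille-Lille: max(12, 5, 2) = 12
The minimum achievable maximum is 7%.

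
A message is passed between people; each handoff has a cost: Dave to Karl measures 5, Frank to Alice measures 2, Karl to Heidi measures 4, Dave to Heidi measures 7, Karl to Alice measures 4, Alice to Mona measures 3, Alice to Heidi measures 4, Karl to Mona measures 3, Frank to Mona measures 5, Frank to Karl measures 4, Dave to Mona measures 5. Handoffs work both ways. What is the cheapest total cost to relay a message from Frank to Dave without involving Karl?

10

Candidate routes:
Frank - Mona - Dave: 5 + 5 = 10
Frank - Alice - Mona - Dave: 2 + 3 + 5 = 10
Frank - Mona - Alice - Heidi - Dave: 5 + 3 + 4 + 7 = 19
Frank - Alice - Heidi - Dave: 2 + 4 + 7 = 13
Best route has total 10.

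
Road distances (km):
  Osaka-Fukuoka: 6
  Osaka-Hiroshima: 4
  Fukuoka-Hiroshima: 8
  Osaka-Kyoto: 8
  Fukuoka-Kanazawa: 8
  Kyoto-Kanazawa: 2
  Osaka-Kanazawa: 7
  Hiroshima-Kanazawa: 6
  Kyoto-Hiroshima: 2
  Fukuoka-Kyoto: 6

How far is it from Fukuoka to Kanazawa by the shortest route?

A few of the Fukuoka→Kanazawa routes:
Fukuoka -> Kyoto -> Hiroshima -> Kanazawa: 6 + 2 + 6 = 14
Fukuoka -> Kanazawa: 8
Fukuoka -> Hiroshima -> Kyoto -> Kanazawa: 8 + 2 + 2 = 12
Fukuoka -> Kyoto -> Kanazawa: 6 + 2 = 8
Fukuoka -> Osaka -> Kanazawa: 6 + 7 = 13
Fukuoka -> Osaka -> Hiroshima -> Kyoto -> Kanazawa: 6 + 4 + 2 + 2 = 14
The minimum is 8 km.

8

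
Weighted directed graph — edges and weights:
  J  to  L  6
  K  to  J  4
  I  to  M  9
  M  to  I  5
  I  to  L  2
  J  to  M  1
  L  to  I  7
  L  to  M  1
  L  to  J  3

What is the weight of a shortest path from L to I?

Routes from L to I:
L-I: 7
L-J-M-I: 3 + 1 + 5 = 9
L-M-I: 1 + 5 = 6
Best route has total 6.

6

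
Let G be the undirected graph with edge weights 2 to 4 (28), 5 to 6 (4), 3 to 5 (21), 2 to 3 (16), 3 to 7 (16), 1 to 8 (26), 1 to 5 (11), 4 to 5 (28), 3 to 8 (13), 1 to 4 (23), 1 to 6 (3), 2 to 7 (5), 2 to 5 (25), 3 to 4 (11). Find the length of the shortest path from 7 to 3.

16

Some routes from 7 to 3:
7-2-4-3: 5 + 28 + 11 = 44
7-3: 16
7-2-3: 5 + 16 = 21
The minimum is 16.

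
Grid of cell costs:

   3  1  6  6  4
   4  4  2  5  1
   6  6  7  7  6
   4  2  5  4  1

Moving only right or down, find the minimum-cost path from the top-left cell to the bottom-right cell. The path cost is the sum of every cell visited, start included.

23

Best path: (0,0) -> (0,1) -> (1,1) -> (1,2) -> (1,3) -> (1,4) -> (2,4) -> (3,4)
Cost: 3 + 1 + 4 + 2 + 5 + 1 + 6 + 1 = 23
For comparison, the top-then-right route costs 28.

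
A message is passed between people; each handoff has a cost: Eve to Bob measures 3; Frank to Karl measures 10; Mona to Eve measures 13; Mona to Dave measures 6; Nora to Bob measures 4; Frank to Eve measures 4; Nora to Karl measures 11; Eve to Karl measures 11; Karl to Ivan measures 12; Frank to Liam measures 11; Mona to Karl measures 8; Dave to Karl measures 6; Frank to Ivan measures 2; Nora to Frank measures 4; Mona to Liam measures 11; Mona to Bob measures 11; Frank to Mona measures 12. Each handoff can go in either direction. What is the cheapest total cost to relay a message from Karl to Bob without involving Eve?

15

A few of the Karl→Bob routes:
Karl→Mona→Frank→Nora→Bob: 8 + 12 + 4 + 4 = 28
Karl→Dave→Mona→Bob: 6 + 6 + 11 = 23
Karl→Mona→Bob: 8 + 11 = 19
Karl→Frank→Nora→Bob: 10 + 4 + 4 = 18
Karl→Nora→Bob: 11 + 4 = 15
Karl→Ivan→Frank→Nora→Bob: 12 + 2 + 4 + 4 = 22
Best route has total 15.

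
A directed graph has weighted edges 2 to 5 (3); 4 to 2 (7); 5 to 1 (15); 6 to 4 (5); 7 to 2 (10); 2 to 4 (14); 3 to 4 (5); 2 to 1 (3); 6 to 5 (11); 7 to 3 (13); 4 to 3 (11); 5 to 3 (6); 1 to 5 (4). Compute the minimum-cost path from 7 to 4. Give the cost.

Routes from 7 to 4:
7 → 2 → 1 → 5 → 3 → 4: 10 + 3 + 4 + 6 + 5 = 28
7 → 2 → 4: 10 + 14 = 24
7 → 3 → 4: 13 + 5 = 18
7 → 2 → 5 → 3 → 4: 10 + 3 + 6 + 5 = 24
The minimum is 18.

18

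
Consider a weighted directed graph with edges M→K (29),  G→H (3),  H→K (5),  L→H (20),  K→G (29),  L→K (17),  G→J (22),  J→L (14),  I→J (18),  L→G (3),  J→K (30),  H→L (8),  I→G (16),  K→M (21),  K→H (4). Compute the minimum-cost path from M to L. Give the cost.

Paths from M to L:
M→K→H→L: 29 + 4 + 8 = 41
M→K→G→H→L: 29 + 29 + 3 + 8 = 69
M→K→G→J→L: 29 + 29 + 22 + 14 = 94
Best route has total 41.

41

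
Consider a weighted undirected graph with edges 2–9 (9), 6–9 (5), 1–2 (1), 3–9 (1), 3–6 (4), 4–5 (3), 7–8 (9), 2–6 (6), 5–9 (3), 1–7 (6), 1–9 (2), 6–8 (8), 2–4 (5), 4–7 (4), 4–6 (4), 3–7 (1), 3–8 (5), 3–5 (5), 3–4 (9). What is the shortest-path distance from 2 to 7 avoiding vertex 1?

9

Comparing a few candidate routes:
2 → 6 → 3 → 7: 6 + 4 + 1 = 11
2 → 4 → 7: 5 + 4 = 9
2 → 6 → 9 → 3 → 7: 6 + 5 + 1 + 1 = 13
2 → 4 → 5 → 9 → 3 → 7: 5 + 3 + 3 + 1 + 1 = 13
2 → 6 → 4 → 7: 6 + 4 + 4 = 14
2 → 9 → 3 → 7: 9 + 1 + 1 = 11
Shortest: 9.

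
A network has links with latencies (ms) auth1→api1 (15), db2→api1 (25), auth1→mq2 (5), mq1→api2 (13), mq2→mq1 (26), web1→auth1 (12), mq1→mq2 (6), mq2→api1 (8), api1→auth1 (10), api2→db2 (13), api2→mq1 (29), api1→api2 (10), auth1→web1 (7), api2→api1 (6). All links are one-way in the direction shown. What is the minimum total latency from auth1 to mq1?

Candidate routes:
auth1 -> api1 -> api2 -> mq1: 15 + 10 + 29 = 54
auth1 -> mq2 -> mq1: 5 + 26 = 31
auth1 -> mq2 -> api1 -> api2 -> mq1: 5 + 8 + 10 + 29 = 52
Best route has total 31 ms.

31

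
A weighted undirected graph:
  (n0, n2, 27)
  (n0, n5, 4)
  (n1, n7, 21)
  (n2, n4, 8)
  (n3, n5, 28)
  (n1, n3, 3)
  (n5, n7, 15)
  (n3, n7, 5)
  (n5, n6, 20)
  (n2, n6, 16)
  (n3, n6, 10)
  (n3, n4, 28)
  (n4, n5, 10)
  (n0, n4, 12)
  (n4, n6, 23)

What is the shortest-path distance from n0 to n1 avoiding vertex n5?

43

Comparing a few candidate routes:
n0 -> n4 -> n3 -> n1: 12 + 28 + 3 = 43
n0 -> n2 -> n6 -> n3 -> n1: 27 + 16 + 10 + 3 = 56
n0 -> n4 -> n6 -> n3 -> n1: 12 + 23 + 10 + 3 = 48
n0 -> n4 -> n2 -> n6 -> n3 -> n1: 12 + 8 + 16 + 10 + 3 = 49
Best route has total 43.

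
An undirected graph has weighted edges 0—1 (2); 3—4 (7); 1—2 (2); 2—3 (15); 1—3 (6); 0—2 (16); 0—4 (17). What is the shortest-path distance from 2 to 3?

Routes from 2 to 3:
2 -> 3: 15
2 -> 1 -> 0 -> 4 -> 3: 2 + 2 + 17 + 7 = 28
2 -> 0 -> 1 -> 3: 16 + 2 + 6 = 24
2 -> 0 -> 4 -> 3: 16 + 17 + 7 = 40
2 -> 1 -> 3: 2 + 6 = 8
The minimum is 8.

8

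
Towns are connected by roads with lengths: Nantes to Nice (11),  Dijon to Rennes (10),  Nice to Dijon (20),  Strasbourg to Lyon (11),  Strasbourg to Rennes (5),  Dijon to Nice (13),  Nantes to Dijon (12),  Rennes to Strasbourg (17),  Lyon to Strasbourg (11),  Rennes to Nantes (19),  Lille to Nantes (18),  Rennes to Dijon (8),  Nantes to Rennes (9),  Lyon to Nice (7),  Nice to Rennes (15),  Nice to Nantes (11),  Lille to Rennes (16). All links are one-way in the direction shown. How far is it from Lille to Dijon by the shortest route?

A few of the Lille→Dijon routes:
Lille-Rennes-Nantes-Dijon: 16 + 19 + 12 = 47
Lille-Nantes-Dijon: 18 + 12 = 30
Lille-Rennes-Dijon: 16 + 8 = 24
Lille-Nantes-Nice-Dijon: 18 + 11 + 20 = 49
Lille-Nantes-Rennes-Dijon: 18 + 9 + 8 = 35
Lille-Nantes-Nice-Rennes-Dijon: 18 + 11 + 15 + 8 = 52
Shortest: 24.

24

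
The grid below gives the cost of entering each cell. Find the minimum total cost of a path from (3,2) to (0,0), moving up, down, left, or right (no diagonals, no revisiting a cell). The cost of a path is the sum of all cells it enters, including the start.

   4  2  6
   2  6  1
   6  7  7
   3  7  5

25

Best path: [3,2] -> [2,2] -> [1,2] -> [0,2] -> [0,1] -> [0,0]
Cost: 5 + 7 + 1 + 6 + 2 + 4 = 25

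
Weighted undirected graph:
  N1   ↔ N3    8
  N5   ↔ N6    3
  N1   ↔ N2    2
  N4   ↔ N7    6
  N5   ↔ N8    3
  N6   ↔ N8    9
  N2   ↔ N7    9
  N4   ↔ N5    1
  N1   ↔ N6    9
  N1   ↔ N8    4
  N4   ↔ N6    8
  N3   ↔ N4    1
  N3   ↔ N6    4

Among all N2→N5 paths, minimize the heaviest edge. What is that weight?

4

A few of the N2→N5 routes:
N2 - N1 - N3 - N6 - N5: max(2, 8, 4, 3) = 8
N2 - N1 - N3 - N4 - N5: max(2, 8, 1, 1) = 8
N2 - N1 - N3 - N6 - N4 - N5: max(2, 8, 4, 8, 1) = 8
N2 - N1 - N3 - N4 - N6 - N5: max(2, 8, 1, 8, 3) = 8
N2 - N1 - N8 - N5: max(2, 4, 3) = 4
N2 - N7 - N4 - N3 - N1 - N8 - N5: max(9, 6, 1, 8, 4, 3) = 9
Best route has worst link 4.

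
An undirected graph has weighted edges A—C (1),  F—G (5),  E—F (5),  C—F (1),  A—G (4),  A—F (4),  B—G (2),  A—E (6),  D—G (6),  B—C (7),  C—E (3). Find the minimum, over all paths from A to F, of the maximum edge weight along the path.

Checking several routes:
A-C-F: max(1, 1) = 1
A-G-F: max(4, 5) = 5
A-C-E-F: max(1, 3, 5) = 5
A-F: max(4) = 4
Smallest bottleneck: 1.

1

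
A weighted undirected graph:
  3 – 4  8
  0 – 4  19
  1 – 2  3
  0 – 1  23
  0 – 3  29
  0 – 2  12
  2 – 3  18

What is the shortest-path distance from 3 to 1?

Some routes from 3 to 1:
3 → 2 → 1: 18 + 3 = 21
3 → 4 → 0 → 2 → 1: 8 + 19 + 12 + 3 = 42
3 → 0 → 2 → 1: 29 + 12 + 3 = 44
3 → 4 → 0 → 1: 8 + 19 + 23 = 50
Best route has total 21.

21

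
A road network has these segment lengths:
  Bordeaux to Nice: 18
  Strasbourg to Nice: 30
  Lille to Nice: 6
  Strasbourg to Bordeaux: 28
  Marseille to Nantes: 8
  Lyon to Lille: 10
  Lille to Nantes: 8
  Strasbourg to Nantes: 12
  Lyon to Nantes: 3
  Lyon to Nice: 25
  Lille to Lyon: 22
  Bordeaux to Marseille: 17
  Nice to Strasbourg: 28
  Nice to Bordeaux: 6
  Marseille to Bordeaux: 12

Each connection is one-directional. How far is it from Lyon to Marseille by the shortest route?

39

A few of the Lyon→Marseille routes:
Lyon-Lille-Nice-Bordeaux-Marseille: 10 + 6 + 6 + 17 = 39
Lyon-Nice-Bordeaux-Marseille: 25 + 6 + 17 = 48
Lyon-Lille-Nice-Strasbourg-Bordeaux-Marseille: 10 + 6 + 28 + 28 + 17 = 89
The minimum is 39.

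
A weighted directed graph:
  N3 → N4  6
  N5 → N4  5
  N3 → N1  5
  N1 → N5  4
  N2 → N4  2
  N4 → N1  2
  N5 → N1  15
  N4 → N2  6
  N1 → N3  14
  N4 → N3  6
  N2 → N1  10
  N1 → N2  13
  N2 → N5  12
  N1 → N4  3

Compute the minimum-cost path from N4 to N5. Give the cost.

Some routes from N4 to N5:
N4→N2→N5: 6 + 12 = 18
N4→N1→N2→N5: 2 + 13 + 12 = 27
N4→N2→N1→N5: 6 + 10 + 4 = 20
N4→N3→N1→N5: 6 + 5 + 4 = 15
N4→N1→N5: 2 + 4 = 6
Shortest: 6.

6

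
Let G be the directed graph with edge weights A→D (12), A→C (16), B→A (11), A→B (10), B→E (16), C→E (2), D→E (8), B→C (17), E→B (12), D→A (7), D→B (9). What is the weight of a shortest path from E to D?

Routes from E to D:
E -> B -> A -> D: 12 + 11 + 12 = 35
The minimum is 35.

35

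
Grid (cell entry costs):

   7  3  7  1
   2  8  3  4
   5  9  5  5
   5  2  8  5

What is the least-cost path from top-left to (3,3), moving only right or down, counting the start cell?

Path (0,0) → (0,1) → (0,2) → (0,3) → (1,3) → (2,3) → (3,3): 7 + 3 + 7 + 1 + 4 + 5 + 5 = 32.

32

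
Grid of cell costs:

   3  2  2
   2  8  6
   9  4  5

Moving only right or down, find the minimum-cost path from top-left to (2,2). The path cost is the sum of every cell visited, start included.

Cheapest: [0,0] → [0,1] → [0,2] → [1,2] → [2,2]
  3 + 2 + 2 + 6 + 5 = 18

18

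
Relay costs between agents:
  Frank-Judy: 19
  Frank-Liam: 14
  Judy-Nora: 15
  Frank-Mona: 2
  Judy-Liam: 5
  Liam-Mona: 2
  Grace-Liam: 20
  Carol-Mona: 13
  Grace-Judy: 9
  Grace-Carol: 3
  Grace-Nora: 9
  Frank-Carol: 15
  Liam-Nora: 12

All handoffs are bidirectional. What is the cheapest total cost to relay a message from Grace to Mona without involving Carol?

16

Comparing a few candidate routes:
Grace - Judy - Frank - Mona: 9 + 19 + 2 = 30
Grace - Nora - Judy - Liam - Mona: 9 + 15 + 5 + 2 = 31
Grace - Nora - Liam - Mona: 9 + 12 + 2 = 23
Grace - Judy - Liam - Mona: 9 + 5 + 2 = 16
Grace - Judy - Liam - Frank - Mona: 9 + 5 + 14 + 2 = 30
Grace - Liam - Mona: 20 + 2 = 22
Shortest: 16.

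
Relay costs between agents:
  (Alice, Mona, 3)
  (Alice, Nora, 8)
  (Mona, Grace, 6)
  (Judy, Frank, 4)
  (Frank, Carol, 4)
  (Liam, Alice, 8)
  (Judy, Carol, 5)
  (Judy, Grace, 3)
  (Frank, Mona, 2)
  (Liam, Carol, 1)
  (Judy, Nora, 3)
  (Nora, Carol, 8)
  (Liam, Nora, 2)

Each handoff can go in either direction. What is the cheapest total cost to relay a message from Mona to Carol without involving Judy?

6

Comparing a few candidate routes:
Mona -> Alice -> Liam -> Carol: 3 + 8 + 1 = 12
Mona -> Alice -> Nora -> Liam -> Carol: 3 + 8 + 2 + 1 = 14
Mona -> Frank -> Carol: 2 + 4 = 6
Mona -> Alice -> Nora -> Carol: 3 + 8 + 8 = 19
Best route has total 6.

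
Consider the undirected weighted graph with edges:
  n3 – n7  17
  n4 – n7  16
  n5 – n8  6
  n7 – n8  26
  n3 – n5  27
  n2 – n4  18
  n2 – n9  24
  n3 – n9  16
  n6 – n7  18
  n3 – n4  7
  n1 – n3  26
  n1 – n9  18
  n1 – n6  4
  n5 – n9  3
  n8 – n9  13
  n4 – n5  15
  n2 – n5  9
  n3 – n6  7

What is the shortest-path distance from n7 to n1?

22

Checking several routes:
n7-n6-n1: 18 + 4 = 22
n7-n3-n1: 17 + 26 = 43
n7-n4-n3-n6-n1: 16 + 7 + 7 + 4 = 34
n7-n4-n3-n1: 16 + 7 + 26 = 49
n7-n6-n3-n1: 18 + 7 + 26 = 51
n7-n3-n6-n1: 17 + 7 + 4 = 28
Best route has total 22.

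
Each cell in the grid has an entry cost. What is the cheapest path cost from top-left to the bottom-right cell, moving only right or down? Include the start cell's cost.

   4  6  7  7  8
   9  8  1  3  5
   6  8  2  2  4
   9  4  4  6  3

Cheapest: r0c0 r0c1 r0c2 r1c2 r2c2 r2c3 r2c4 r3c4
  4 + 6 + 7 + 1 + 2 + 2 + 4 + 3 = 29
(Top row then right column would cost 44.)

29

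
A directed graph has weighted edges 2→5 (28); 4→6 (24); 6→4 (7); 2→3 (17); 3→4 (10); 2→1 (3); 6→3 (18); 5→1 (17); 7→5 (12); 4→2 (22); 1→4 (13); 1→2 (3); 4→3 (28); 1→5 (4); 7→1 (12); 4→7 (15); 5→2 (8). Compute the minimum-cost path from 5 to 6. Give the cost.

Paths from 5 to 6:
5 - 2 - 3 - 4 - 6: 8 + 17 + 10 + 24 = 59
5 - 1 - 2 - 3 - 4 - 6: 17 + 3 + 17 + 10 + 24 = 71
5 - 1 - 4 - 6: 17 + 13 + 24 = 54
5 - 2 - 1 - 4 - 6: 8 + 3 + 13 + 24 = 48
Shortest: 48.

48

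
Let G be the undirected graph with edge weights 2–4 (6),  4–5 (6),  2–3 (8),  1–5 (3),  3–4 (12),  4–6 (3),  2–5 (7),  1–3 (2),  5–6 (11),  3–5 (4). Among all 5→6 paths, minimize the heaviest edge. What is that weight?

Some routes from 5 to 6:
5 -> 2 -> 4 -> 6: max(7, 6, 3) = 7
5 -> 2 -> 3 -> 4 -> 6: max(7, 8, 12, 3) = 12
5 -> 4 -> 6: max(6, 3) = 6
5 -> 1 -> 3 -> 2 -> 4 -> 6: max(3, 2, 8, 6, 3) = 8
5 -> 6: max(11) = 11
5 -> 3 -> 2 -> 4 -> 6: max(4, 8, 6, 3) = 8
Best route has worst link 6.

6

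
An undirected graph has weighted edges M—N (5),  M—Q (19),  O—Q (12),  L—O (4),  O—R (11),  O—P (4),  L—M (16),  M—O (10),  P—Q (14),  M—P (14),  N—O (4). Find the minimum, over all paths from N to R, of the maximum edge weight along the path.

11

Some routes from N to R:
N-M-O-R: max(5, 10, 11) = 11
N-M-L-O-R: max(5, 16, 4, 11) = 16
N-M-P-Q-O-R: max(5, 14, 14, 12, 11) = 14
N-O-R: max(4, 11) = 11
N-M-P-O-R: max(5, 14, 4, 11) = 14
The minimum achievable maximum is 11.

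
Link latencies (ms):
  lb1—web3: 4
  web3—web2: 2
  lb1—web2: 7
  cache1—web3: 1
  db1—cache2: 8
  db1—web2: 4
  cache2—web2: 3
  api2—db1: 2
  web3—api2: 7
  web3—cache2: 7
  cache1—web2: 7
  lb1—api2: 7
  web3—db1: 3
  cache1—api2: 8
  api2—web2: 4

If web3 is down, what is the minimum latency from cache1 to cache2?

A few of the cache1→cache2 routes:
cache1 → api2 → db1 → web2 → cache2: 8 + 2 + 4 + 3 = 17
cache1 → api2 → web2 → cache2: 8 + 4 + 3 = 15
cache1 → web2 → cache2: 7 + 3 = 10
Shortest: 10 ms.

10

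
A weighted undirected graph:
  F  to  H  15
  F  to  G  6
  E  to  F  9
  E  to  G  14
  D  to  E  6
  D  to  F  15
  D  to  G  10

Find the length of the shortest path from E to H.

24

Routes from E to H:
E -> G -> D -> F -> H: 14 + 10 + 15 + 15 = 54
E -> G -> F -> H: 14 + 6 + 15 = 35
E -> D -> G -> F -> H: 6 + 10 + 6 + 15 = 37
E -> D -> F -> H: 6 + 15 + 15 = 36
E -> F -> H: 9 + 15 = 24
Best route has total 24.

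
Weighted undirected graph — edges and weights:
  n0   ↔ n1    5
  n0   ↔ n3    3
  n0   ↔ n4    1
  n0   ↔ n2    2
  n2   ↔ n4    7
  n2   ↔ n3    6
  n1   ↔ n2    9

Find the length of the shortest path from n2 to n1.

7

Candidate routes:
n2-n0-n1: 2 + 5 = 7
n2-n3-n0-n1: 6 + 3 + 5 = 14
n2-n1: 9
n2-n4-n0-n1: 7 + 1 + 5 = 13
Shortest: 7.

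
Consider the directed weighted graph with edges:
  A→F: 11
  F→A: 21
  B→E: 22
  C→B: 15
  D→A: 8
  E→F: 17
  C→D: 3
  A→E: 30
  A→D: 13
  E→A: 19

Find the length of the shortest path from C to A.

Candidate routes:
C→B→E→A: 15 + 22 + 19 = 56
C→B→E→F→A: 15 + 22 + 17 + 21 = 75
C→D→A: 3 + 8 = 11
Best route has total 11.

11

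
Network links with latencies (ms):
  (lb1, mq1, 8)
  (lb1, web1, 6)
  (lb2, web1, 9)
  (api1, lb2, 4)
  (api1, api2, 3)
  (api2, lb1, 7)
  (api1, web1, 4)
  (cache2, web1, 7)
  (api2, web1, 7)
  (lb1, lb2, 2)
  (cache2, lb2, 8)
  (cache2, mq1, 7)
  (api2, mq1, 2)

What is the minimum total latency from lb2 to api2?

7

Some routes from lb2 to api2:
lb2 - lb1 - api2: 2 + 7 = 9
lb2 - api1 - api2: 4 + 3 = 7
lb2 - lb1 - mq1 - api2: 2 + 8 + 2 = 12
lb2 - lb1 - web1 - api2: 2 + 6 + 7 = 15
Best route has total 7 ms.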